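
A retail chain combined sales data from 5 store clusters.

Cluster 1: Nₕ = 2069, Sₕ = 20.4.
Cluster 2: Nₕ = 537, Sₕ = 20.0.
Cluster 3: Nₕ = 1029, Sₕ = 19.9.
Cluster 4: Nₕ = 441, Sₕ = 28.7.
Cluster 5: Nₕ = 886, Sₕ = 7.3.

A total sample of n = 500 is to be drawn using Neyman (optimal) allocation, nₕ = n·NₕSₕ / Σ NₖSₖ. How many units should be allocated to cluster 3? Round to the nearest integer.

1: NₕSₕ = 2069·20.4 = 42207.6
2: NₕSₕ = 537·20.0 = 10740
3: NₕSₕ = 1029·19.9 = 20477.1
4: NₕSₕ = 441·28.7 = 12656.7
5: NₕSₕ = 886·7.3 = 6467.8
Σ NₕSₕ = 92549.2.
n_3 = 500·20477.1/92549.2 = 110.628... → 111.

111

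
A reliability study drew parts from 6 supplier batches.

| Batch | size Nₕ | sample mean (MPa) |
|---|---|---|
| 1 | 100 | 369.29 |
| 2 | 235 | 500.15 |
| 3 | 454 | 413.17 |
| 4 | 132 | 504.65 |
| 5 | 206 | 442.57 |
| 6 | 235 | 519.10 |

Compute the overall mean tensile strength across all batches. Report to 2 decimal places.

N = 1362; weights Wₕ = Nₕ/N = (0.0734, 0.1725, 0.3333, 0.0969, 0.1512, 0.1725).
x̄_st = Σ Wₕ·x̄ₕ = 0.0734·369.29 + 0.1725·500.15 + 0.3333·413.17 + 0.0969·504.65 + 0.1512·442.57 + 0.1725·519.10 ≈ 456.5456...
→ 456.55.

456.55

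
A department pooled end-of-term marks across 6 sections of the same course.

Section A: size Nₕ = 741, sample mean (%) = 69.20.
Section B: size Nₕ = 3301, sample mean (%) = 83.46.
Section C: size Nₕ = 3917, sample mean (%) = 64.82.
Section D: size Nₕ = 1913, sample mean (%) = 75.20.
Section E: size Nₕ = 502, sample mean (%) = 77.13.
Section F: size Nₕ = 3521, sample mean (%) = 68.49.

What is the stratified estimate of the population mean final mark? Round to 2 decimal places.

N = 13895; weights Wₕ = Nₕ/N = (0.0533, 0.2376, 0.2819, 0.1377, 0.0361, 0.2534).
x̄_st = Σ Wₕ·x̄ₕ = 0.0533·69.20 + 0.2376·83.46 + 0.2819·64.82 + 0.1377·75.20 + 0.0361·77.13 + 0.2534·68.49 ≈ 72.2856...
→ 72.29.

72.29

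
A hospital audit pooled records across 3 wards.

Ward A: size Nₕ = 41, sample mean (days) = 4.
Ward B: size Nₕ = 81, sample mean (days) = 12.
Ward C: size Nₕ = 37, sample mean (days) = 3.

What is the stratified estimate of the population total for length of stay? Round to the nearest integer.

A: 41·4 = 164
B: 81·12 = 972
C: 37·3 = 111
τ̂ = Σ Nₕx̄ₕ = 1247.

1247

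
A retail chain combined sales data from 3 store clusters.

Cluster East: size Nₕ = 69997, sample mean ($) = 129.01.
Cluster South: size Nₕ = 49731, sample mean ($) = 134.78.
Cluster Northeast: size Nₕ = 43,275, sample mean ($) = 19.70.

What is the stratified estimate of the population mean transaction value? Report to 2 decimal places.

101.75

N = 163003; weights Wₕ = Nₕ/N = (0.4294, 0.3051, 0.2655).
x̄_st = Σ Wₕ·x̄ₕ = 0.4294·129.01 + 0.3051·134.78 + 0.2655·19.70 ≈ 101.7501...
→ 101.75.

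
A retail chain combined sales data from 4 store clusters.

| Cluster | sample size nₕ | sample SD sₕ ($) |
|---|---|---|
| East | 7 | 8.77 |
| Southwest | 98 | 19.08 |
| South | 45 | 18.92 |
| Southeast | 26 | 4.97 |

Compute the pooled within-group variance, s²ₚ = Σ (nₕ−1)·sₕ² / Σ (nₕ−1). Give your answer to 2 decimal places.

East: (7−1)·8.77² = 6·76.9129 = 461.4774
Southwest: (98−1)·19.08² = 97·364.0464 = 35312.5008
South: (45−1)·18.92² = 44·357.9664 = 15750.5216
Southeast: (26−1)·4.97² = 25·24.7009 = 617.5225
Numerator = 52142.0223; denominator = Σ(nₕ−1) = 172.
s²ₚ = 52142.0223/172 = 303.1513... → 303.15.

303.15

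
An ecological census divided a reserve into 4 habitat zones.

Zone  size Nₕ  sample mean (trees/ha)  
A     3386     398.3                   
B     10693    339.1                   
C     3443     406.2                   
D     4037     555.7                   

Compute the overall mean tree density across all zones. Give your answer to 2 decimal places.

399.67

N = 3386 + 10693 + 3443 + 4037 = 21559.
Weight each subgroup mean by Nₕ/N and sum.
Σ Nₕx̄ₕ = 3386·398.3 + 10693·339.1 + 3443·406.2 + 4037·555.7 = 1348643.8 + 3625996.3 + 1398546.6 + 2243360.9 = 8616547.6.
Divide by N: 8616547.6 / 21559 = 399.6729... → 399.67.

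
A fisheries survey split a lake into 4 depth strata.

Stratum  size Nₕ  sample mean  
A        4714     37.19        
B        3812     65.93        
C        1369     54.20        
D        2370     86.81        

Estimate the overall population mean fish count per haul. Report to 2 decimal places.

x̄_st = (Σ Nₕx̄ₕ) / (Σ Nₕ) = (4714·37.19 + 3812·65.93 + 1369·54.20 + 2370·86.81) / 12265
= 706578.32 / 12265 = 57.6093... → 57.61.

57.61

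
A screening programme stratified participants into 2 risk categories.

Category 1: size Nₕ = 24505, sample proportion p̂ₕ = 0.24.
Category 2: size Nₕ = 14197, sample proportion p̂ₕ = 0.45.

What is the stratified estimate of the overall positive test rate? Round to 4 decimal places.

0.3170

N = 24505 + 14197 = 38702.
Overall proportion = Σ (Nₕ/N)·p̂ₕ.
Σ Nₕp̂ₕ = 5881.2 + 6388.65 = 12269.85.
12269.85 / 38702 = 0.317034... → 0.3170.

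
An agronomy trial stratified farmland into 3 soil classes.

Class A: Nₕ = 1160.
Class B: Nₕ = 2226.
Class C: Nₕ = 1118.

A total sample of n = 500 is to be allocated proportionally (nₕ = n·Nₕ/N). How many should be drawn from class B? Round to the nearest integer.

N = 1160 + 2226 + 1118 = 4504.
n_B = 500·2226/4504 = 247.114... → 247.

247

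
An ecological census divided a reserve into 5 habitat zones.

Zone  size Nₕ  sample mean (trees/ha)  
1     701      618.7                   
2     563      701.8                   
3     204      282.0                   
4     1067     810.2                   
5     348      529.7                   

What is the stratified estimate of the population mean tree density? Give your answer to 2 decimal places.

x̄_st = (Σ Nₕx̄ₕ) / (Σ Nₕ) = (701·618.7 + 563·701.8 + 204·282.0 + 1067·810.2 + 348·529.7) / 2883
= 1935169.1 / 2883 = 671.2345... → 671.23.

671.23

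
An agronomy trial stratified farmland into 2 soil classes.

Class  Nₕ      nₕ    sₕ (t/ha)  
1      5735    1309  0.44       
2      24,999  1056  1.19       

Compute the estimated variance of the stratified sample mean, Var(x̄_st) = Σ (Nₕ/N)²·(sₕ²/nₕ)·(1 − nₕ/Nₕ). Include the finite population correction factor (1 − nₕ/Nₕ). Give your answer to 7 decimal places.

N = 30734; Wₕ = Nₕ/N.
class 1: (5735/30734)²·0.44²/1309·(1 − 1309/5735) = 0.0000039744
class 2: (24999/30734)²·1.19²/1056·(1 − 1056/24999) = 0.0008497536
Sum = 0.0008537280 → 0.0008537.

0.0008537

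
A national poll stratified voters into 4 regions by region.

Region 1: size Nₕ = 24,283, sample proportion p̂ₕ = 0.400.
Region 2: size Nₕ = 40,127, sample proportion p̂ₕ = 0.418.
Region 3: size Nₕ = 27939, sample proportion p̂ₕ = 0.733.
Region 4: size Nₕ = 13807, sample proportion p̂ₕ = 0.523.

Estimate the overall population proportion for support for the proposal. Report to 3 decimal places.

Wₕ = Nₕ/N with N = 106156: 0.2287, 0.3780, 0.2632, 0.1301.
p̂_st = 0.2287·0.400 + 0.3780·0.418 + 0.2632·0.733 + 0.1301·0.523 ≈ 0.51044... → 0.510.

0.510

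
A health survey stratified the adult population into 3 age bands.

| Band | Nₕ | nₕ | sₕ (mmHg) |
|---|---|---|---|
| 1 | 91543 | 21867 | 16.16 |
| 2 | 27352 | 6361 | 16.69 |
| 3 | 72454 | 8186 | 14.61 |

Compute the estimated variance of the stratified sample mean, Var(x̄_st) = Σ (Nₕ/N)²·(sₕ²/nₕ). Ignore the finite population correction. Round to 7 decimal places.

N = 191349. Term for each stratum: Wₕ²sₕ²/nₕ.
Var(x̄_st) = 0.0027333258 + 0.0008947734 + 0.0037385314 = 0.0073666305 → 0.0073666.

0.0073666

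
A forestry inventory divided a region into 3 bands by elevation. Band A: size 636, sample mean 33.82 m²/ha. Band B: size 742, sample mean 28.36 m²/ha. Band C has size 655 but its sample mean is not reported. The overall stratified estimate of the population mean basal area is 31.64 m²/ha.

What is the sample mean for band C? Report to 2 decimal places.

33.24

Σ Nₕx̄ₕ = N·μ, so 655·x̄_C = 2033·31.64 − (636·33.82 + 742·28.36).
= 64324.12 − 42552.64 = 21771.48.
x̄_C = 21771.48 / 655 = 33.2389... → 33.24.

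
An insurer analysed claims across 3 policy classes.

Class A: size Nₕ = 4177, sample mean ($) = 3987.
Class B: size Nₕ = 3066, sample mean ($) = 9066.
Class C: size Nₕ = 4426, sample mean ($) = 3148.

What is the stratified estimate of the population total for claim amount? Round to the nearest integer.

Estimate total by summing Nₕ·x̄ₕ over strata.
4177·3987 + 3066·9066 + 4426·3148 = 16653699 + 27796356 + 13933048 = 58383103.

58383103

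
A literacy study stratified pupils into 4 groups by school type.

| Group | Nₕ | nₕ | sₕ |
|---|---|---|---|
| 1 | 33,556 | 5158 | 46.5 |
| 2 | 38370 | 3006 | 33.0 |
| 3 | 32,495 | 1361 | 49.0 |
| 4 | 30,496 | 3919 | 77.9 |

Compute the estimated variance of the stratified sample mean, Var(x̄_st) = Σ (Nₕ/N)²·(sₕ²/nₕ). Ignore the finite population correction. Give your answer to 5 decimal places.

0.23668

N = 134917; Wₕ = Nₕ/N.
group 1: (33556/134917)²·46.5²/5158 = 0.02593174
group 2: (38370/134917)²·33.0²/3006 = 0.02930145
group 3: (32495/134917)²·49.0²/1361 = 0.10233726
group 4: (30496/134917)²·77.9²/3919 = 0.07911377
Sum = 0.23668421 → 0.23668.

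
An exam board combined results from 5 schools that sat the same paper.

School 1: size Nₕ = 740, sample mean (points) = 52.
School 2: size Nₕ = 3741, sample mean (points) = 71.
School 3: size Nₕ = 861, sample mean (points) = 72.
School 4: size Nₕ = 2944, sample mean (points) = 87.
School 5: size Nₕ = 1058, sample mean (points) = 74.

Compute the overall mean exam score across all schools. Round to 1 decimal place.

75.0

N = 9344; weights Wₕ = Nₕ/N = (0.0792, 0.4004, 0.0921, 0.3151, 0.1132).
x̄_st = Σ Wₕ·x̄ₕ = 0.0792·52 + 0.4004·71 + 0.0921·72 + 0.3151·87 + 0.1132·74 ≈ 74.968...
→ 75.0.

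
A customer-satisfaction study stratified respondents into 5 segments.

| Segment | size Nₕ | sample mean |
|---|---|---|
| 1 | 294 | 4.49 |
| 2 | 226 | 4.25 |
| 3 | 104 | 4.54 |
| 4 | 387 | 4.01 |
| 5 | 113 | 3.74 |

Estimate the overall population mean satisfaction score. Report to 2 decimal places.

N = 1124; weights Wₕ = Nₕ/N = (0.2616, 0.2011, 0.0925, 0.3443, 0.1005).
x̄_st = Σ Wₕ·x̄ₕ = 0.2616·4.49 + 0.2011·4.25 + 0.0925·4.54 + 0.3443·4.01 + 0.1005·3.74 ≈ 4.2057...
→ 4.21.

4.21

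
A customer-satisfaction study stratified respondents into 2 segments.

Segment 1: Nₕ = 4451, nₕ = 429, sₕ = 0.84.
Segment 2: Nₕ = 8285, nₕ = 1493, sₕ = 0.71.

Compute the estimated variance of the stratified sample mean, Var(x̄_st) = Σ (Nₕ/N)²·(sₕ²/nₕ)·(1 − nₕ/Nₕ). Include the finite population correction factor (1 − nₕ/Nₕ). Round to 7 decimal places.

N = 12736; Wₕ = Nₕ/N.
segment 1: (4451/12736)²·0.84²/429·(1 − 429/4451) = 0.0001815243
segment 2: (8285/12736)²·0.71²/1493·(1 − 1493/8285) = 0.0001171335
Sum = 0.0002986578 → 0.0002987.

0.0002987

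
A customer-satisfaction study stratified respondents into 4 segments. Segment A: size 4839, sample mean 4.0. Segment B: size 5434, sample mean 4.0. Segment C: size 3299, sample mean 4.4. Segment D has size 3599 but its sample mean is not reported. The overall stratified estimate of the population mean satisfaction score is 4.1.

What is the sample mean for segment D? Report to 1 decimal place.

N = 4839 + 5434 + 3299 + 3599 = 17171.
Overall total = μ·N = 4.1·17171 = 70401.1.
Subtract the known strata: 4839·4.0 + 5434·4.0 + 3299·4.4 = 55607.6.
Remaining total for segment D: 70401.1 − 55607.6 = 14793.5.
Divide by its size: 14793.5 / 3599 = 4.110... → 4.1.

4.1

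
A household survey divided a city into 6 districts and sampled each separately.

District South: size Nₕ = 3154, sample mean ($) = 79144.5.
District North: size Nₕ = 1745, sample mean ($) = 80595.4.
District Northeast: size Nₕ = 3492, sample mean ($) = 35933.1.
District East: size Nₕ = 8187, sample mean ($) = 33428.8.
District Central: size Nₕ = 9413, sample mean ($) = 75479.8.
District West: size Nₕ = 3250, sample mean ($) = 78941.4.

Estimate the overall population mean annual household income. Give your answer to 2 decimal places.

60068.79

x̄_st = (Σ Nₕx̄ₕ) / (Σ Nₕ) = (3154·79144.5 + 1745·80595.4 + 3492·35933.1 + 8187·33428.8 + 9413·75479.8 + 3250·78941.4) / 29241
= 1756471604.2 / 29241 = 60068.7940... → 60068.79.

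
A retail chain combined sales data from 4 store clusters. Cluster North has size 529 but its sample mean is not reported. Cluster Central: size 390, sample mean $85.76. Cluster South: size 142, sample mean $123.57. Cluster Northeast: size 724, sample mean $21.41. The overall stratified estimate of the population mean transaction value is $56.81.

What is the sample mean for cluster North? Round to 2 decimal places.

66.00

Σ Nₕx̄ₕ = N·μ, so 529·x̄_North = 1785·56.81 − (390·85.76 + 142·123.57 + 724·21.41).
= 101405.85 − 66494.18 = 34911.67.
x̄_North = 34911.67 / 529 = 65.9956... → 66.00.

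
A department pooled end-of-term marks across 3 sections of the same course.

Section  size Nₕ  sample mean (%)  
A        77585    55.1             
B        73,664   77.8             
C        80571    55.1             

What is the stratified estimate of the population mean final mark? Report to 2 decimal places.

62.31

N = 231820; weights Wₕ = Nₕ/N = (0.3347, 0.3178, 0.3476).
x̄_st = Σ Wₕ·x̄ₕ = 0.3347·55.1 + 0.3178·77.8 + 0.3476·55.1 ≈ 62.3132...
→ 62.31.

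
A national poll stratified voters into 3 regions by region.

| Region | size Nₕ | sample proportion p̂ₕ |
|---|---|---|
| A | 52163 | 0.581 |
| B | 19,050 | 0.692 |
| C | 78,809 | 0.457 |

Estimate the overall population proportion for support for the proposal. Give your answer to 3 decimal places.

N = 52163 + 19050 + 78809 = 150022.
Overall proportion = Σ (Nₕ/N)·p̂ₕ.
Σ Nₕp̂ₕ = 30306.703 + 13182.6 + 36015.713 = 79505.016.
79505.016 / 150022 = 0.52996... → 0.530.

0.530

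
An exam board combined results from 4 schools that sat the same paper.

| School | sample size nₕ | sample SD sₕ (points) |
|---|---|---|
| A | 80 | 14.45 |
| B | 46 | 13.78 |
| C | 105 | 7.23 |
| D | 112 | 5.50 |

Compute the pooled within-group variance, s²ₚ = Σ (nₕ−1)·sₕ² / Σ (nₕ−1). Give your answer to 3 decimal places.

Degrees of freedom: 79 + 45 + 104 + 111 = 339.
Σ(nₕ−1)sₕ² = 79·208.8025 + 45·189.8884 + 104·52.2729 + 111·30.25 = 33834.5071.
s²ₚ = 33834.5071 / 339 = 99.80681... → 99.807.

99.807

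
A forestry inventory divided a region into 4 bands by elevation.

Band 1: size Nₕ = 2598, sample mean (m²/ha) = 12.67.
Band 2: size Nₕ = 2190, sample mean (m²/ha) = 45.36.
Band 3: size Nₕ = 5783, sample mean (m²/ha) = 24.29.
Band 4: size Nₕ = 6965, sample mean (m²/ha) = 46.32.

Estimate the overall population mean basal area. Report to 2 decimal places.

N = 2598 + 2190 + 5783 + 6965 = 17536.
Weight each subgroup mean by Nₕ/N and sum.
Σ Nₕx̄ₕ = 2598·12.67 + 2190·45.36 + 5783·24.29 + 6965·46.32 = 32916.66 + 99338.4 + 140469.07 + 322618.8 = 595342.93.
Divide by N: 595342.93 / 17536 = 33.9498... → 33.95.

33.95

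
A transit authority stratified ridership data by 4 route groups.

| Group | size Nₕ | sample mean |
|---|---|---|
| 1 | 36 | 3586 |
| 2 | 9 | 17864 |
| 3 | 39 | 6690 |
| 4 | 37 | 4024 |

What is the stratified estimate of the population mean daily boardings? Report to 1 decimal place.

5782.4

N = 36 + 9 + 39 + 37 = 121.
Weight each subgroup mean by Nₕ/N and sum.
Σ Nₕx̄ₕ = 36·3586 + 9·17864 + 39·6690 + 37·4024 = 129096 + 160776 + 260910 + 148888 = 699670.
Divide by N: 699670 / 121 = 5782.397... → 5782.4.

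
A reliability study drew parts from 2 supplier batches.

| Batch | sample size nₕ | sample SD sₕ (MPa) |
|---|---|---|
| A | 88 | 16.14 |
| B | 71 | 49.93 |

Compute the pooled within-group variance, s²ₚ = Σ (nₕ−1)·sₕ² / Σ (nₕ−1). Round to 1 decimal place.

1255.9

A: (88−1)·16.14² = 87·260.4996 = 22663.4652
B: (71−1)·49.93² = 70·2493.0049 = 174510.343
Numerator = 197173.8082; denominator = Σ(nₕ−1) = 157.
s²ₚ = 197173.8082/157 = 1255.884... → 1255.9.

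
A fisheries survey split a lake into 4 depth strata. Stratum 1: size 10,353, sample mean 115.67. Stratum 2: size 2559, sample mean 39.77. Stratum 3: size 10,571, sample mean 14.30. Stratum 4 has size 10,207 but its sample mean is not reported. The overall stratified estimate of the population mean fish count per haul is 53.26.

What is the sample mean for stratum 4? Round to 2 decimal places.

Σ Nₕx̄ₕ = N·μ, so 10207·x̄_4 = 33690·53.26 − (10353·115.67 + 2559·39.77 + 10571·14.30).
= 1794329.4 − 1450468.24 = 343861.16.
x̄_4 = 343861.16 / 10207 = 33.6888... → 33.69.

33.69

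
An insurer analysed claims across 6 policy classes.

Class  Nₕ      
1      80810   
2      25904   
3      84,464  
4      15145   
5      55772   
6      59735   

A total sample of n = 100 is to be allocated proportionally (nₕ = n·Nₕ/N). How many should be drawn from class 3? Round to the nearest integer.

26

N = 80810 + 25904 + 84464 + 15145 + 55772 + 59735 = 321830.
n_3 = 100·84464/321830 = 26.245... → 26.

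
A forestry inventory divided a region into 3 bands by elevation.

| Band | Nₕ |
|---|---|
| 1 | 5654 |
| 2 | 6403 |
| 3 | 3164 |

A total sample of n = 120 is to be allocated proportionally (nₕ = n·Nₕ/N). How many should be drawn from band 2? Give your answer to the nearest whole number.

N = 5654 + 6403 + 3164 = 15221.
n_2 = 120·6403/15221 = 50.480... → 50.

50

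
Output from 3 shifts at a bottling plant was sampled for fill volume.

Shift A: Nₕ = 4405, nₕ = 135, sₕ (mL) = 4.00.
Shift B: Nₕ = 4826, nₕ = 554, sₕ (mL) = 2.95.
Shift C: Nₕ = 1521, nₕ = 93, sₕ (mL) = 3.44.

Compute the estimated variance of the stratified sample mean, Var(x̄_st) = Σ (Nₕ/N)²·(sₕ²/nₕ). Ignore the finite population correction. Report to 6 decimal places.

N = 10752. Term for each stratum: Wₕ²sₕ²/nₕ.
Var(x̄_st) = 0.019892965 + 0.003164684 + 0.002546325 = 0.025603975 → 0.025604.

0.025604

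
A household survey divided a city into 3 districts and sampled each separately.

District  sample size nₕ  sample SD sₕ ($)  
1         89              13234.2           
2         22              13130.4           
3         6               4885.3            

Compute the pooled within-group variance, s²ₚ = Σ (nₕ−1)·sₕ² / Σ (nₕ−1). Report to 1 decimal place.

168004935.4

Degrees of freedom: 88 + 21 + 5 = 114.
Σ(nₕ−1)sₕ² = 88·175144049.64 + 21·172407404.16 + 5·23866156.09 = 19152562636.13.
s²ₚ = 19152562636.13 / 114 = 168004935.405... → 168004935.4.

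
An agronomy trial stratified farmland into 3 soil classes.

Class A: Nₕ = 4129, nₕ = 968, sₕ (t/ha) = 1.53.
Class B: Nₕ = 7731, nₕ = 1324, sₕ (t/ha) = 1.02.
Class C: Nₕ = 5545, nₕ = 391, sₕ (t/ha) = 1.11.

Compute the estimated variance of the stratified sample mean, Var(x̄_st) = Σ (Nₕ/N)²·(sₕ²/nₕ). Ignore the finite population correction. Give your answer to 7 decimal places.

0.0006110

N = 17405; Wₕ = Nₕ/N.
class A: (4129/17405)²·1.53²/968 = 0.0001360972
class B: (7731/17405)²·1.02²/1324 = 0.0001550371
class C: (5545/17405)²·1.11²/391 = 0.0003198337
Sum = 0.0006109680 → 0.0006110.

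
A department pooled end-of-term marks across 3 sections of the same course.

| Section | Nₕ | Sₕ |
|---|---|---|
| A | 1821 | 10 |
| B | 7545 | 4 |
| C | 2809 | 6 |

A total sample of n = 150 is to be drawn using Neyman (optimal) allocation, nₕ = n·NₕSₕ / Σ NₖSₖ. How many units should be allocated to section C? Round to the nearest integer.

39

Σ NₕSₕ = 1821·10 + 7545·4 + 2809·6 = 65244.
Share for C: 16854/65244 = 0.25832.
n_C = 150 × 0.25832 = 38.748... → 39.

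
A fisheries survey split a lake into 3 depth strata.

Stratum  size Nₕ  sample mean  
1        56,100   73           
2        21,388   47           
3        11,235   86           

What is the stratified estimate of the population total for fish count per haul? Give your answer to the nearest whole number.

6066746

1: 56100·73 = 4095300
2: 21388·47 = 1005236
3: 11235·86 = 966210
τ̂ = Σ Nₕx̄ₕ = 6066746.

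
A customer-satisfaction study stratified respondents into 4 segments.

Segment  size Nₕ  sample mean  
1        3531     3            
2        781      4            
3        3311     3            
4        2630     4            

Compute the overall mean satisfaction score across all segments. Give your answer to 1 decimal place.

N = 10253; weights Wₕ = Nₕ/N = (0.3444, 0.0762, 0.3229, 0.2565).
x̄_st = Σ Wₕ·x̄ₕ = 0.3444·3 + 0.0762·4 + 0.3229·3 + 0.2565·4 ≈ 3.333...
→ 3.3.

3.3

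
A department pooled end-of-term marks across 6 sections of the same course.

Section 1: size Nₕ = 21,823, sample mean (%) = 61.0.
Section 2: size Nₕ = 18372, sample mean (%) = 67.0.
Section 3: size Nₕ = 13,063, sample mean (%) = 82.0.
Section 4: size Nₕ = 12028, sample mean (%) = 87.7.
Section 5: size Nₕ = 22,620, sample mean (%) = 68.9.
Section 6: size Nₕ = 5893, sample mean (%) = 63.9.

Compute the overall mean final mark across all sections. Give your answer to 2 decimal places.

N = 21823 + 18372 + 13063 + 12028 + 22620 + 5893 = 93799.
The stratified mean weights each stratum mean by its population share Nₕ/N.
Σ Nₕx̄ₕ = 21823·61.0 + 18372·67.0 + 13063·82.0 + 12028·87.7 + 22620·68.9 + 5893·63.9 = 1331203 + 1230924 + 1071166 + 1054855.6 + 1558518 + 376562.7 = 6623229.3.
Divide by N: 6623229.3 / 93799 = 70.6109... → 70.61.

70.61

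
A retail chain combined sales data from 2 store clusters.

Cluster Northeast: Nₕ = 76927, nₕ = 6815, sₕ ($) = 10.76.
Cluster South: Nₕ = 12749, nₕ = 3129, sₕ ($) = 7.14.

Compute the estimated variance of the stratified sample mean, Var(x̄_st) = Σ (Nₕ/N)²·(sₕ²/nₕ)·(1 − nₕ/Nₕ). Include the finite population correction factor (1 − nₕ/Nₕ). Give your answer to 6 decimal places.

0.011643

N = 89676; Wₕ = Nₕ/N.
cluster Northeast: (76927/89676)²·10.76²/6815·(1 − 6815/76927) = 0.011394031
cluster South: (12749/89676)²·7.14²/3129·(1 − 3129/12749) = 0.000248479
Sum = 0.011642509 → 0.011643.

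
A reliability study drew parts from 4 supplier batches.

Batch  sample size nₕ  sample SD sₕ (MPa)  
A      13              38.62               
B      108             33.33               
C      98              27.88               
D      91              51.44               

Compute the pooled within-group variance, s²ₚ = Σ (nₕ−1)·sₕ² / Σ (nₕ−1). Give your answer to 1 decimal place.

1471.6

A: (13−1)·38.62² = 12·1491.5044 = 17898.0528
B: (108−1)·33.33² = 107·1110.8889 = 118865.1123
C: (98−1)·27.88² = 97·777.2944 = 75397.5568
D: (91−1)·51.44² = 90·2646.0736 = 238146.624
Numerator = 450307.3459; denominator = Σ(nₕ−1) = 306.
s²ₚ = 450307.3459/306 = 1471.593... → 1471.6.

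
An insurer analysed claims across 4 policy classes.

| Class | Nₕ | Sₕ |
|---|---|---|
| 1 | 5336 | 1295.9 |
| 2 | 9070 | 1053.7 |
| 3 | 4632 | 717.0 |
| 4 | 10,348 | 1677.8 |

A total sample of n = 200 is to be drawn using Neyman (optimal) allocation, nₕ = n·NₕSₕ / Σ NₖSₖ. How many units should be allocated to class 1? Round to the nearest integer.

37

1: NₕSₕ = 5336·1295.9 = 6914922.4
2: NₕSₕ = 9070·1053.7 = 9557059
3: NₕSₕ = 4632·717.0 = 3321144
4: NₕSₕ = 10348·1677.8 = 17361874.4
Σ NₕSₕ = 37154999.8.
n_1 = 200·6914922.4/37154999.8 = 37.222... → 37.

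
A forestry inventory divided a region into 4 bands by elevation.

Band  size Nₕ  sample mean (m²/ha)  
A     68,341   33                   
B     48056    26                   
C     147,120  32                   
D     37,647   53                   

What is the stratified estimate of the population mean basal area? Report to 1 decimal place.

33.9

N = 301164; weights Wₕ = Nₕ/N = (0.2269, 0.1596, 0.4885, 0.1250).
x̄_st = Σ Wₕ·x̄ₕ = 0.2269·33 + 0.1596·26 + 0.4885·32 + 0.1250·53 ≈ 33.895...
→ 33.9.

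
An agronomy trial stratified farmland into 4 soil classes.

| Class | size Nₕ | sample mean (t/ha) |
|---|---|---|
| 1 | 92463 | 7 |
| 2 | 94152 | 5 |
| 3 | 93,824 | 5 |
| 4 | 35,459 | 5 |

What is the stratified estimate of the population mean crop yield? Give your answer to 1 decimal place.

5.6

N = 92463 + 94152 + 93824 + 35459 = 315898.
Weight each subgroup mean by Nₕ/N and sum.
Σ Nₕx̄ₕ = 92463·7 + 94152·5 + 93824·5 + 35459·5 = 647241 + 470760 + 469120 + 177295 = 1764416.
Divide by N: 1764416 / 315898 = 5.585... → 5.6.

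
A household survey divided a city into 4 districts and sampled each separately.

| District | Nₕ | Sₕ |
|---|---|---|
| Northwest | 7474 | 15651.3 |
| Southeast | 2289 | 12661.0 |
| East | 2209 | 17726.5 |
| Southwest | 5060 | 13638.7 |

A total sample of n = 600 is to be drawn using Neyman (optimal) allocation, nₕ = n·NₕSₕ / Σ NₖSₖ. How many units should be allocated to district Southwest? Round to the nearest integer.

Northwest: NₕSₕ = 7474·15651.3 = 116977816.2
Southeast: NₕSₕ = 2289·12661.0 = 28981029
East: NₕSₕ = 2209·17726.5 = 39157838.5
Southwest: NₕSₕ = 5060·13638.7 = 69011822
Σ NₕSₕ = 254128505.7.
n_Southwest = 600·69011822/254128505.7 = 162.938... → 163.

163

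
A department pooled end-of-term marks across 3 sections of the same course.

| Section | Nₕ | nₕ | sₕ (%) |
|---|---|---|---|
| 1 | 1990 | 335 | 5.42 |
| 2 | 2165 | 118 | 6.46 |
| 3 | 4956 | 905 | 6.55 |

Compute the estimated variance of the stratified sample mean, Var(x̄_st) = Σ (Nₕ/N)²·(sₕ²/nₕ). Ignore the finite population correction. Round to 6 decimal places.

0.038180

N = 9111; Wₕ = Nₕ/N.
section 1: (1990/9111)²·5.42²/335 = 0.004183385
section 2: (2165/9111)²·6.46²/118 = 0.019969479
section 3: (4956/9111)²·6.55²/905 = 0.014026991
Sum = 0.038179855 → 0.038180.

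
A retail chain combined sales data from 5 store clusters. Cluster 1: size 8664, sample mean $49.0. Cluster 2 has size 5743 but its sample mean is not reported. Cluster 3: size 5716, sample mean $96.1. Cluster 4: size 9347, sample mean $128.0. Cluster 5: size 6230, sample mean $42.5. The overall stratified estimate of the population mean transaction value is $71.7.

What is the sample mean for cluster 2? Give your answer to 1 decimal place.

21.7

N = 8664 + 5743 + 5716 + 9347 + 6230 = 35700.
Overall total = μ·N = 71.7·35700 = 2559690.
Subtract the known strata: 8664·49.0 + 5716·96.1 + 9347·128.0 + 6230·42.5 = 2435034.6.
Remaining total for cluster 2: 2559690 − 2435034.6 = 124655.4.
Divide by its size: 124655.4 / 5743 = 21.706... → 21.7.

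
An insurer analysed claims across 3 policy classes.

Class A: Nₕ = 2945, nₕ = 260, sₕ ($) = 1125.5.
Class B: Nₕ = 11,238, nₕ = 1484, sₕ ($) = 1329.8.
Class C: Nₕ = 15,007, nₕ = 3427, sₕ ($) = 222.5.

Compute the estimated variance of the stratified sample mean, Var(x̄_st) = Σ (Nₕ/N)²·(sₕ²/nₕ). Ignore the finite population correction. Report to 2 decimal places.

230.03

N = 29190; Wₕ = Nₕ/N.
class A: (2945/29190)²·1125.5²/260 = 49.59296
class B: (11238/29190)²·1329.8²/1484 = 176.62356
class C: (15007/29190)²·222.5²/3427 = 3.81826
Sum = 230.03478 → 230.03.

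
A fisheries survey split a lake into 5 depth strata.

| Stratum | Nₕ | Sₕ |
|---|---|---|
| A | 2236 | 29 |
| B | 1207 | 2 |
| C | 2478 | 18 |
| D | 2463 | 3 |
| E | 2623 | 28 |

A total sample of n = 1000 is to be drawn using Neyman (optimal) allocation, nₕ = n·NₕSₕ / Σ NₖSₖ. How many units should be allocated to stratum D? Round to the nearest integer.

38

Σ NₕSₕ = 2236·29 + 1207·2 + 2478·18 + 2463·3 + 2623·28 = 192695.
Share for D: 7389/192695 = 0.03835.
n_D = 1000 × 0.03835 = 38.346... → 38.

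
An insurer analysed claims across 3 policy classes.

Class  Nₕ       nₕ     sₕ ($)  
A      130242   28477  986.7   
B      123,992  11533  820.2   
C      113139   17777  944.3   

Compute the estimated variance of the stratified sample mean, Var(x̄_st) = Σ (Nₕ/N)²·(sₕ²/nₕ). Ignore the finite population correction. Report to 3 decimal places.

15.699

N = 367373. Term for each stratum: Wₕ²sₕ²/nₕ.
Var(x̄_st) = 4.296983 + 6.644619 + 4.757422 = 15.699025 → 15.699.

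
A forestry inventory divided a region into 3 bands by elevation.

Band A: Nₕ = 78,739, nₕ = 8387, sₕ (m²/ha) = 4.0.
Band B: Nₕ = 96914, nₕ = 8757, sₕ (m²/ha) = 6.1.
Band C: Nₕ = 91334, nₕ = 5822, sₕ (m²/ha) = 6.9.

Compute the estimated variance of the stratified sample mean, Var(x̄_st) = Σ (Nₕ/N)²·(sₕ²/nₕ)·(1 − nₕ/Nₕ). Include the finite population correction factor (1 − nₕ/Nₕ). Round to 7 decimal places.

0.0015535

N = 266987. Term for each stratum: Wₕ²sₕ²/nₕ·(1−nₕ/Nₕ).
Var(x̄_st) = 0.0001482516 + 0.0005092927 + 0.0008959944 = 0.0015535387 → 0.0015535.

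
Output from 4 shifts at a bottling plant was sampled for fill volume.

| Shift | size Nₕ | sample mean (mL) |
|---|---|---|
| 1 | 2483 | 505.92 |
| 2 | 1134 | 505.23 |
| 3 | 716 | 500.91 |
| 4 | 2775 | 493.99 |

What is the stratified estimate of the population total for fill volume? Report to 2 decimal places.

3558603.99

Estimate total by summing Nₕ·x̄ₕ over strata.
2483·505.92 + 1134·505.23 + 716·500.91 + 2775·493.99 = 1256199.36 + 572930.82 + 358651.56 + 1370822.25 = 3558603.99.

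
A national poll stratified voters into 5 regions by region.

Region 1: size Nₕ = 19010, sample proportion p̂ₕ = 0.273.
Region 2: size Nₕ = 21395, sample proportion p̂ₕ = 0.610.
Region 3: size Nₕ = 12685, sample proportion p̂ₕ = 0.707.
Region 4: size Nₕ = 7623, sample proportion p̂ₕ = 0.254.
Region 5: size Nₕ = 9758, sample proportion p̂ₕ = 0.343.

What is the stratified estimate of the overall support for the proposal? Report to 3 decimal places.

Wₕ = Nₕ/N with N = 70471: 0.2698, 0.3036, 0.1800, 0.1082, 0.1385.
p̂_st = 0.2698·0.273 + 0.3036·0.610 + 0.1800·0.707 + 0.1082·0.254 + 0.1385·0.343 ≈ 0.46107... → 0.461.

0.461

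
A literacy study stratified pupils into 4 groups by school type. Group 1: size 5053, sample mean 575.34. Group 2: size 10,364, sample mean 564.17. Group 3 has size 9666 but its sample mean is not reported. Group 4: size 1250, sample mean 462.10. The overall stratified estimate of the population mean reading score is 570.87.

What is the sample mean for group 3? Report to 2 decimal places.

N = 5053 + 10364 + 9666 + 1250 = 26333.
Overall total = μ·N = 570.87·26333 = 15032719.71.
Subtract the known strata: 5053·575.34 + 10364·564.17 + 1250·462.10 = 9331875.9.
Remaining total for group 3: 15032719.71 − 9331875.9 = 5700843.81.
Divide by its size: 5700843.81 / 9666 = 589.7831... → 589.78.

589.78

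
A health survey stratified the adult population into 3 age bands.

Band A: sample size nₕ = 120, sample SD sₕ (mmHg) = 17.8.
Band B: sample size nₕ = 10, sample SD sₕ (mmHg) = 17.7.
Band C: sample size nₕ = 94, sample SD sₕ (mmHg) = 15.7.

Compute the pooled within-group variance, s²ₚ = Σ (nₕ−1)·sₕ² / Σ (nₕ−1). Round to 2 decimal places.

A: (120−1)·17.8² = 119·316.84 = 37703.96
B: (10−1)·17.7² = 9·313.29 = 2819.61
C: (94−1)·15.7² = 93·246.49 = 22923.57
Numerator = 63447.14; denominator = Σ(nₕ−1) = 221.
s²ₚ = 63447.14/221 = 287.0911... → 287.09.

287.09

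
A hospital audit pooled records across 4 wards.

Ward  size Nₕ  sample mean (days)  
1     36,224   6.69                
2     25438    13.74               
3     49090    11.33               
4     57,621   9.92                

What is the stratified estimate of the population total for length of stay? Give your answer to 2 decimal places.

1: 36224·6.69 = 242338.56
2: 25438·13.74 = 349518.12
3: 49090·11.33 = 556189.7
4: 57621·9.92 = 571600.32
τ̂ = Σ Nₕx̄ₕ = 1719646.70.

1719646.70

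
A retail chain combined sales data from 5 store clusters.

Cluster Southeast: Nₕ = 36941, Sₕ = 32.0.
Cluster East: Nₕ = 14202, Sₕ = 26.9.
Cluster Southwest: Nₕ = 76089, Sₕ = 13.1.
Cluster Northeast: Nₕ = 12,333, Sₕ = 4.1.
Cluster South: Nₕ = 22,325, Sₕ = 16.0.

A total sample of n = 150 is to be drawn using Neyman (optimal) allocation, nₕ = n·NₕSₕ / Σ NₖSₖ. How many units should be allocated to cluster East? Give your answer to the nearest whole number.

Southeast: NₕSₕ = 36941·32.0 = 1182112
East: NₕSₕ = 14202·26.9 = 382033.8
Southwest: NₕSₕ = 76089·13.1 = 996765.9
Northeast: NₕSₕ = 12333·4.1 = 50565.3
South: NₕSₕ = 22325·16.0 = 357200
Σ NₕSₕ = 2968677.
n_East = 150·382033.8/2968677 = 19.303... → 19.

19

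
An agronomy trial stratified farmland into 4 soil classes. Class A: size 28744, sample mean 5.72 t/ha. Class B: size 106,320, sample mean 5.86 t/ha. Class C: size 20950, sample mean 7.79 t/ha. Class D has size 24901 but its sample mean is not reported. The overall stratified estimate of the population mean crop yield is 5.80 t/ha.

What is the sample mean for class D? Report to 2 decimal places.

3.96

N = 28744 + 106320 + 20950 + 24901 = 180915.
Overall total = μ·N = 5.80·180915 = 1049307.
Subtract the known strata: 28744·5.72 + 106320·5.86 + 20950·7.79 = 950651.38.
Remaining total for class D: 1049307 − 950651.38 = 98655.62.
Divide by its size: 98655.62 / 24901 = 3.9619... → 3.96.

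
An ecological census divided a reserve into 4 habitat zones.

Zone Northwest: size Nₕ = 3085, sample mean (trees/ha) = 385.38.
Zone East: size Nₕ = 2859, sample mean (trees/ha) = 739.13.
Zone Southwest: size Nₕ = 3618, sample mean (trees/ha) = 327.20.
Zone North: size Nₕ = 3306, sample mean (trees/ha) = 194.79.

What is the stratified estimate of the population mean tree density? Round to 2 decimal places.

N = 12868; weights Wₕ = Nₕ/N = (0.2397, 0.2222, 0.2812, 0.2569).
x̄_st = Σ Wₕ·x̄ₕ = 0.2397·385.38 + 0.2222·739.13 + 0.2812·327.20 + 0.2569·194.79 ≈ 398.6521...
→ 398.65.

398.65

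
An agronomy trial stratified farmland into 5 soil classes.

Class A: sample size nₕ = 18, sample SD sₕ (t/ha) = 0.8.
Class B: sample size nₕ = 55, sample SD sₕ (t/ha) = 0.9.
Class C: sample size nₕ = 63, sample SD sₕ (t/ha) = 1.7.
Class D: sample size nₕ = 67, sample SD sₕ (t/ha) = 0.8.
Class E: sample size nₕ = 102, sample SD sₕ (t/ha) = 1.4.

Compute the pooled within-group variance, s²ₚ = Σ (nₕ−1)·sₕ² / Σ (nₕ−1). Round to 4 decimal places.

1.5800

A: (18−1)·0.8² = 17·0.64 = 10.88
B: (55−1)·0.9² = 54·0.81 = 43.74
C: (63−1)·1.7² = 62·2.89 = 179.18
D: (67−1)·0.8² = 66·0.64 = 42.24
E: (102−1)·1.4² = 101·1.96 = 197.96
Numerator = 474; denominator = Σ(nₕ−1) = 300.
s²ₚ = 474/300 = 1.58 → 1.5800.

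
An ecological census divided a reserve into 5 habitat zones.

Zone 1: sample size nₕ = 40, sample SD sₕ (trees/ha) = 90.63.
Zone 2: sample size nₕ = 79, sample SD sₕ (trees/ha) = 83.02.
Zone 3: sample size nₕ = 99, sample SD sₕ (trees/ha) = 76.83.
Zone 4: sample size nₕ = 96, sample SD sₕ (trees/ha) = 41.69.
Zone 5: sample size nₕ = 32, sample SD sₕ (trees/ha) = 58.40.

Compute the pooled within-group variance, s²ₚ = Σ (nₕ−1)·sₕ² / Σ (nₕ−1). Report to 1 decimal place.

5006.6

1: (40−1)·90.63² = 39·8213.7969 = 320338.0791
2: (79−1)·83.02² = 78·6892.3204 = 537600.9912
3: (99−1)·76.83² = 98·5902.8489 = 578479.1922
4: (96−1)·41.69² = 95·1738.0561 = 165115.3295
5: (32−1)·58.40² = 31·3410.56 = 105727.36
Numerator = 1707260.952; denominator = Σ(nₕ−1) = 341.
s²ₚ = 1707260.952/341 = 5006.630... → 5006.6.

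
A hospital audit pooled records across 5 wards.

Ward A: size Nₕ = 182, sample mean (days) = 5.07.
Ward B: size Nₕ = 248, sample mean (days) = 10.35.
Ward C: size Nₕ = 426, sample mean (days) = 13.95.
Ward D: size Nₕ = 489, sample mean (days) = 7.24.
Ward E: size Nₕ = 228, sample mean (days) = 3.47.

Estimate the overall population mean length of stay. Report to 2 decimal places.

8.75

x̄_st = (Σ Nₕx̄ₕ) / (Σ Nₕ) = (182·5.07 + 248·10.35 + 426·13.95 + 489·7.24 + 228·3.47) / 1573
= 13763.76 / 1573 = 8.7500... → 8.75.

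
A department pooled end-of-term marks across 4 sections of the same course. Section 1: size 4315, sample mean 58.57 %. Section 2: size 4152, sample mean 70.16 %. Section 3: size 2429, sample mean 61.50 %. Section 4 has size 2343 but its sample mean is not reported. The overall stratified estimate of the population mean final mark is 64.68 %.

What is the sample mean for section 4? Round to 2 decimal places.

69.52

N = 4315 + 4152 + 2429 + 2343 = 13239.
Overall total = μ·N = 64.68·13239 = 856298.52.
Subtract the known strata: 4315·58.57 + 4152·70.16 + 2429·61.50 = 693417.37.
Remaining total for section 4: 856298.52 − 693417.37 = 162881.15.
Divide by its size: 162881.15 / 2343 = 69.5182... → 69.52.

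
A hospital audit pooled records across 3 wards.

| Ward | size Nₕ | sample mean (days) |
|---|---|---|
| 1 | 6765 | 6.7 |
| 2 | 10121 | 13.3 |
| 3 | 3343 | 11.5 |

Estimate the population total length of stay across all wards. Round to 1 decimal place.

218379.3

Population total = Σ Nₕ·x̄ₕ (each stratum's size times its mean).
6765·6.7 + 10121·13.3 + 3343·11.5 = 45325.5 + 134609.3 + 38444.5 = 218379.3.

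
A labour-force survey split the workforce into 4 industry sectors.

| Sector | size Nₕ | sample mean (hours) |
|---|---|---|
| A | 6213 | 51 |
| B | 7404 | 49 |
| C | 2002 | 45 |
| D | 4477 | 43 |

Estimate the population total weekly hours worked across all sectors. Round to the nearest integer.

Population total = Σ Nₕ·x̄ₕ (each stratum's size times its mean).
6213·51 + 7404·49 + 2002·45 + 4477·43 = 316863 + 362796 + 90090 + 192511 = 962260.

962260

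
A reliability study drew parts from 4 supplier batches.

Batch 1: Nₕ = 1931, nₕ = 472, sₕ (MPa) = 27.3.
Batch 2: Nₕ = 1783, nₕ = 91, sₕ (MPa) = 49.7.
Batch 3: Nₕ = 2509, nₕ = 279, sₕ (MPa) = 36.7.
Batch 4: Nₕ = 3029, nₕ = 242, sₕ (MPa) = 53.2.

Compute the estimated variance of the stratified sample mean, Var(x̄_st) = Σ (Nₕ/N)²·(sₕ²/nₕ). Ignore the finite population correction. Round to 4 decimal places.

N = 9252; Wₕ = Nₕ/N.
batch 1: (1931/9252)²·27.3²/472 = 0.0687823
batch 2: (1783/9252)²·49.7²/91 = 1.0080982
batch 3: (2509/9252)²·36.7²/279 = 0.3550242
batch 4: (3029/9252)²·53.2²/242 = 1.2535313
Sum = 2.6854360 → 2.6854.

2.6854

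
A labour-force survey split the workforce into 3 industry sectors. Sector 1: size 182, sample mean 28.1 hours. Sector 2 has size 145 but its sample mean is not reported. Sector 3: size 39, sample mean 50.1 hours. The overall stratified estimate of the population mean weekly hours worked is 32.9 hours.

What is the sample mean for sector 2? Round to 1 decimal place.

34.3

N = 182 + 145 + 39 = 366.
Overall total = μ·N = 32.9·366 = 12041.4.
Subtract the known strata: 182·28.1 + 39·50.1 = 7068.1.
Remaining total for sector 2: 12041.4 − 7068.1 = 4973.3.
Divide by its size: 4973.3 / 145 = 34.299... → 34.3.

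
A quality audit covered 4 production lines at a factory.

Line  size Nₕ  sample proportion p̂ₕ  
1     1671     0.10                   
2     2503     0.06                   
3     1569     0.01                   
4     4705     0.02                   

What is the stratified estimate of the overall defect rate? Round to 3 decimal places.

Wₕ = Nₕ/N with N = 10448: 0.1599, 0.2396, 0.1502, 0.4503.
p̂_st = 0.1599·0.10 + 0.2396·0.06 + 0.1502·0.01 + 0.4503·0.02 ≈ 0.04088... → 0.041.

0.041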